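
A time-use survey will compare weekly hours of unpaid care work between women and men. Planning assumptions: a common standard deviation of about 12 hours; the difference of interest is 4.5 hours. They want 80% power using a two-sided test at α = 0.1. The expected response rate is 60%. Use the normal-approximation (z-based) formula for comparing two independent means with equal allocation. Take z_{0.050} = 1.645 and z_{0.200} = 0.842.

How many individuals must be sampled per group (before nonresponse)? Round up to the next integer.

n = (z_{α/2} + z_β)² · (σ₁² + σ₂²) / δ²
  = (1.645 + 0.842)² · (2·12² = 288) / 4.5²
  = 6.1852 · 288 / 20.25
  = 87.97
Adjust for 60% response: 87.97 / 0.60 = 146.61.
Round up → n = 147 per group.

n = 147 per group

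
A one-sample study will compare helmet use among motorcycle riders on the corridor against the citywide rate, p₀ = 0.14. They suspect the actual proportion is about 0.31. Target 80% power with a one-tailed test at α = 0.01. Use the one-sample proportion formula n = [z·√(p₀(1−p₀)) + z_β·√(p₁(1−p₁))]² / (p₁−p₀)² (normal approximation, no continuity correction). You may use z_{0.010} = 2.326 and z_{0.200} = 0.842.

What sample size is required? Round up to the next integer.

n = [z_α·√(p₀q₀) + z_β·√(p₁q₁)]² / (p₁ − p₀)²
  = [2.326·√(0.14·0.86) + 0.842·√(0.31·0.69)]² / (0.17)²
  = [2.326·0.3470 + 0.842·0.4625]² / 0.0289
  = [1.1965]² / 0.0289
  = 49.54
Round up → n = 50.

n = 50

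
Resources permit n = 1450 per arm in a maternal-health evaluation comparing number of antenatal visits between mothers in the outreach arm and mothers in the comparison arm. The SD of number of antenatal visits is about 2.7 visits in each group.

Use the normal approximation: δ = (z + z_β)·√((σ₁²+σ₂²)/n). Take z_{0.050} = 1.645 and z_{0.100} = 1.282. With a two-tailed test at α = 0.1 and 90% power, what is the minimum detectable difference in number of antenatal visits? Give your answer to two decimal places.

Minimum detectable difference ≈ 0.29 visits

δ = (z_{α/2} + z_β) · √((σ₁²+σ₂²)/n)
  = (1.645 + 1.282) · √(14.58/1450)
  = 2.927 · √0.01006
  = 2.927 · 0.1003
  = 0.2935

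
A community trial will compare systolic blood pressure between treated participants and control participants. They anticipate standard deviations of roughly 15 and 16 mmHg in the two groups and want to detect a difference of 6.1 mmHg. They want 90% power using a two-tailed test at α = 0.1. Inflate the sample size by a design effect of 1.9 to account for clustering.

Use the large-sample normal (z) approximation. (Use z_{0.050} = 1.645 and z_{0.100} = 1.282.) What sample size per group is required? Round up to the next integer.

n = 211 per group

n = (z_{α/2} + z_β)² · (σ₁² + σ₂²) / δ²
  = (1.645 + 1.282)² · (15² + 16² = 481) / 6.1²
  = 8.5673 · 481 / 37.21
  = 110.75
Design effect: 1.9 × 110.75 = 210.42.
Round up → n = 211 per group.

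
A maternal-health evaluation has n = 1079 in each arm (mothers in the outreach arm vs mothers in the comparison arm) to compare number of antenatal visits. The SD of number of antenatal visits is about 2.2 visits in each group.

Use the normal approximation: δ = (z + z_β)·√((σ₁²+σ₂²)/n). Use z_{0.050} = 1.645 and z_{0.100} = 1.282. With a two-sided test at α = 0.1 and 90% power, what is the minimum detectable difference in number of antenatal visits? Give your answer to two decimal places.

Minimum detectable difference ≈ 0.28 visits

δ = (z_{α/2} + z_β) · √((σ₁²+σ₂²)/n)
  = (1.645 + 1.282) · √(9.68/1079)
  = 2.927 · √0.00897
  = 2.927 · 0.0947
  = 0.2772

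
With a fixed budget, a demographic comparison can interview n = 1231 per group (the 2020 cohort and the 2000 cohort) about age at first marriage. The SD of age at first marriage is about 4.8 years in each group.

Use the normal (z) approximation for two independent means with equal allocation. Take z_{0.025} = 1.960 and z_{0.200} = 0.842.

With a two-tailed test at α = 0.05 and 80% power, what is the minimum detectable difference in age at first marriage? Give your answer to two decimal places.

δ = (z_{α/2} + z_β) · √((σ₁²+σ₂²)/n)
  = (1.960 + 0.842) · √(46.08/1231)
  = 2.802 · √0.03743
  = 2.802 · 0.1935
  = 0.5421

Minimum detectable difference ≈ 0.54 years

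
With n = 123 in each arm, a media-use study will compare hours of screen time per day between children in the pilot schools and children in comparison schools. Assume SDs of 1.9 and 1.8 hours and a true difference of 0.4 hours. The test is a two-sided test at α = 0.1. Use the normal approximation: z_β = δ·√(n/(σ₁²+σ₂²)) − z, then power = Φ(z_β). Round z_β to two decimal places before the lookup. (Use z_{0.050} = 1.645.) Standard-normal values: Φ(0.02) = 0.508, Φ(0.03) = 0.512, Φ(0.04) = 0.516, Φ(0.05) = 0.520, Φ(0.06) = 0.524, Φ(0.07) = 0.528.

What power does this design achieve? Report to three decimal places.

Power ≈ 0.520

z_β = δ·√(n/(σ₁²+σ₂²)) − z_{α/2}
    = 0.4 · √(123/6.85) − 1.645
    = 0.4 · 4.23748 − 1.645
    = 1.6950 − 1.645 = 0.0500 → 0.05
Power = Φ(0.05) = 0.520.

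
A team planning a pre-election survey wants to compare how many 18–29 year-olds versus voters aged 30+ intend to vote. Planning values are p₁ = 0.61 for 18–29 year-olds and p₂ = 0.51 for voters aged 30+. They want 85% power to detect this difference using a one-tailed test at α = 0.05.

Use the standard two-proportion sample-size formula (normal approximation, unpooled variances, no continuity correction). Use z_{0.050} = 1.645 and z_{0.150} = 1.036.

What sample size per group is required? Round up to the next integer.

n = 351 per group

n = (z_α + z_β)² · [p₁(1−p₁) + p₂(1−p₂)] / (p₁ − p₂)²
  = (1.645 + 1.036)² · (0.61·0.39 + 0.51·0.49) / (0.10)²
  = (2.681)² · (0.2379 + 0.2499) / 0.0100
  = 7.1878 · 0.4878 / 0.0100
  = 350.62
Round up → n = 351 per group.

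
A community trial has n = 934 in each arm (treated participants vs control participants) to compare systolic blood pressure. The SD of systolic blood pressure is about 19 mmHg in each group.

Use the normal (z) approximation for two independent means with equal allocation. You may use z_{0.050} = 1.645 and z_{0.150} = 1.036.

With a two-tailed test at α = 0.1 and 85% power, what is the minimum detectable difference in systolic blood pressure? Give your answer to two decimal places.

δ = (z_{α/2} + z_β) · √((σ₁²+σ₂²)/n)
  = (1.645 + 1.036) · √(722/934)
  = 2.681 · √0.77302
  = 2.681 · 0.8792
  = 2.3572

Minimum detectable difference ≈ 2.36 mmHg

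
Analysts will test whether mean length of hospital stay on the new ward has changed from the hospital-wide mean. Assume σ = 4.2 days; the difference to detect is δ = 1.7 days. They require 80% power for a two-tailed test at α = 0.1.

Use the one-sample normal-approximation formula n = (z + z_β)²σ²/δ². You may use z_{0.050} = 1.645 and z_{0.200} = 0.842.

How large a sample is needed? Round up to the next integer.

n = 38

n = (z_{α/2} + z_β)² · σ² / δ²
  = (1.645 + 0.842)² · 4.2² / 1.7²
  = 6.1852 · 17.64 / 2.89
  = 37.75
Round up → n = 38.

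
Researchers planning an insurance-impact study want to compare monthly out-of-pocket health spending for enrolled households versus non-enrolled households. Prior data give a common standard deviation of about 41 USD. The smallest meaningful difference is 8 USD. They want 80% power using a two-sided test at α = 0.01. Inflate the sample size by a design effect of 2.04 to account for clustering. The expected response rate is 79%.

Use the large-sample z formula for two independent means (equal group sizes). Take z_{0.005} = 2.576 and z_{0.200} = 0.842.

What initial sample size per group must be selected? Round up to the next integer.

n = 1585 per group

n = (z_{α/2} + z_β)² · (σ₁² + σ₂²) / δ²
  = (2.576 + 0.842)² · (2·41² = 3362) / 8²
  = 11.6827 · 3362 / 64
  = 613.71
Design effect: 2.04 × 613.71 = 1251.96.
Adjust for 79% response: 1251.96 / 0.79 = 1584.77.
Round up → n = 1585 per group.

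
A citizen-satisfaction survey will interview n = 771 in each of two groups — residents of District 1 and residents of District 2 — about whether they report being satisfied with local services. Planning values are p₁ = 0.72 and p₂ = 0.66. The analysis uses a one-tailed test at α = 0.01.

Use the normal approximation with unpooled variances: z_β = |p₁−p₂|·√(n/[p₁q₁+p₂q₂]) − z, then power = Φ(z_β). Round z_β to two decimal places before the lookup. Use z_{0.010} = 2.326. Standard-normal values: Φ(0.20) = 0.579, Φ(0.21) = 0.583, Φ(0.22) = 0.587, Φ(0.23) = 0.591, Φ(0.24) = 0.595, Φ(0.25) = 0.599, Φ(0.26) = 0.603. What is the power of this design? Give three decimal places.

z_β = |p₁−p₂|·√(n/[p₁q₁+p₂q₂]) − z_α
    = 0.06 · √(771/0.4260) − 2.326
    = 0.06 · 42.5424 − 2.326
    = 2.5525 − 2.326 = 0.2265 → 0.23
Power = Φ(0.23) = 0.591.

Power ≈ 0.591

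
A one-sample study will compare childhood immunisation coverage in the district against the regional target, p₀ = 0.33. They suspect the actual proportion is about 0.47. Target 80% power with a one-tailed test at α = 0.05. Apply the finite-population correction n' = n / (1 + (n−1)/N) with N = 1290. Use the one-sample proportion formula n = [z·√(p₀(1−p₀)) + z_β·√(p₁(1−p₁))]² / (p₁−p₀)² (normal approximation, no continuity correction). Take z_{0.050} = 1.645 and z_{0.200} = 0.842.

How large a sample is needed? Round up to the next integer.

n = 69

n = [z_α·√(p₀q₀) + z_β·√(p₁q₁)]² / (p₁ − p₀)²
  = [1.645·√(0.33·0.67) + 0.842·√(0.47·0.53)]² / (0.14)²
  = [1.645·0.4702 + 0.842·0.4991]² / 0.0196
  = [1.1937]² / 0.0196
  = 72.71
Finite-population correction (N = 1290): 72.71 / (1 + (72.71 − 1)/1290) = 68.88.
Round up → n = 69.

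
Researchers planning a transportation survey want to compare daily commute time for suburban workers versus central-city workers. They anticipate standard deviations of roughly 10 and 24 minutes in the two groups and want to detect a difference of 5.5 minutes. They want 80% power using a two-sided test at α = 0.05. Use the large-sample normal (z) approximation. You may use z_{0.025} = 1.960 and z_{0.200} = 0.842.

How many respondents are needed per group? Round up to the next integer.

n = (z_{α/2} + z_β)² · (σ₁² + σ₂²) / δ²
  = (1.960 + 0.842)² · (10² + 24² = 676) / 5.5²
  = 7.8512 · 676 / 30.25
  = 175.45
Round up → n = 176 per group.

n = 176 per group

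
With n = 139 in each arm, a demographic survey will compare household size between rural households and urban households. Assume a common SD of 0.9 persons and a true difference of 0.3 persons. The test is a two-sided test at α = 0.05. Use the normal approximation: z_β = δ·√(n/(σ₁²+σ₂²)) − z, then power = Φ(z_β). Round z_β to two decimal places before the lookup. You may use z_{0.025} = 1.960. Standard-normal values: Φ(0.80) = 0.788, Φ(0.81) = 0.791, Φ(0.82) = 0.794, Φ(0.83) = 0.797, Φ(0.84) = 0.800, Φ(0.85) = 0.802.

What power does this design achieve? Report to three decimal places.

Power ≈ 0.794

z_β = δ·√(n/(σ₁²+σ₂²)) − z_{α/2}
    = 0.3 · √(139/1.62) − 1.960
    = 0.3 · 9.26296 − 1.960
    = 2.7789 − 1.960 = 0.8189 → 0.82
Power = Φ(0.82) = 0.794.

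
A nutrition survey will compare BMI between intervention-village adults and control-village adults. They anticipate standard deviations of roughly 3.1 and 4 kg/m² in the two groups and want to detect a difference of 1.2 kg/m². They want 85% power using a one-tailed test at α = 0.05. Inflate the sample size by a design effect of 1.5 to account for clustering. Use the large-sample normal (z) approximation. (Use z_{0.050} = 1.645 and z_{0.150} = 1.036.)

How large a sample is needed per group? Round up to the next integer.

n = 192 per group

n = (z_α + z_β)² · (σ₁² + σ₂²) / δ²
  = (1.645 + 1.036)² · (3.1² + 4² = 25.61) / 1.2²
  = 7.1878 · 25.61 / 1.44
  = 127.83
Design effect: 1.5 × 127.83 = 191.75.
Round up → n = 192 per group.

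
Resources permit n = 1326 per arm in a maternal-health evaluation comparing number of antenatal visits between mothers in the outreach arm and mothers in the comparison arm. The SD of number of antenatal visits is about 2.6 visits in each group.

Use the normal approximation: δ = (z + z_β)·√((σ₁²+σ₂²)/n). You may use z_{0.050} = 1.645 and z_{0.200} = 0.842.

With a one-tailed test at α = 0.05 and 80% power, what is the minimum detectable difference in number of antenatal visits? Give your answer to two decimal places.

δ = (z_α + z_β) · √((σ₁²+σ₂²)/n)
  = (1.645 + 0.842) · √(13.52/1326)
  = 2.487 · √0.0102
  = 2.487 · 0.1010
  = 0.2511

Minimum detectable difference ≈ 0.25 visits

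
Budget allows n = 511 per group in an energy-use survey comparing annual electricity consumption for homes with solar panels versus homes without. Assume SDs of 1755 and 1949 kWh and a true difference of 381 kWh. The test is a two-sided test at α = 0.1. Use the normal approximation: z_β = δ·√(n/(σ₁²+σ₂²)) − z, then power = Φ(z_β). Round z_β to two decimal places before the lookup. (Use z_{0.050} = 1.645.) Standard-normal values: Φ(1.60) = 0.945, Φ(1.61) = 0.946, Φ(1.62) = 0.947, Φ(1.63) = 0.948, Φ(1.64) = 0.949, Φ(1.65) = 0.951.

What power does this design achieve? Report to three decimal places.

Power ≈ 0.949

z_β = δ·√(n/(σ₁²+σ₂²)) − z_{α/2}
    = 381 · √(511/6878626) − 1.645
    = 381 · 0.00862 − 1.645
    = 3.2839 − 1.645 = 1.6389 → 1.64
Power = Φ(1.64) = 0.949.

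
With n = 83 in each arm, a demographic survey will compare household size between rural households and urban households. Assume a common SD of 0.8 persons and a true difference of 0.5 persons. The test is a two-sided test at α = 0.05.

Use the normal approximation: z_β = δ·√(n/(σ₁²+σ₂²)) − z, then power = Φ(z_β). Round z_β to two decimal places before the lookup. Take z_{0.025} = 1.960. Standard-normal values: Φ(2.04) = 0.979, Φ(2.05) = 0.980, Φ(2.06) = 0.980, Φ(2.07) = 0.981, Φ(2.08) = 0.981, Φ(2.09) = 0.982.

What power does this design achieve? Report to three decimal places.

z_β = δ·√(n/(σ₁²+σ₂²)) − z_{α/2}
    = 0.5 · √(83/1.28) − 1.960
    = 0.5 · 8.05256 − 1.960
    = 4.0263 − 1.960 = 2.0663 → 2.07
Power = Φ(2.07) = 0.981.

Power ≈ 0.981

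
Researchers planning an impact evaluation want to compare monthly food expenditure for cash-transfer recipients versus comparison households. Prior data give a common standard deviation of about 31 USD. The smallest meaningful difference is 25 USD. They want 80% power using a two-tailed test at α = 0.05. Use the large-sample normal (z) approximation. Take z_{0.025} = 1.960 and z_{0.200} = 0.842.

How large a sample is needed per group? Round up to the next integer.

n = (z_{α/2} + z_β)² · (σ₁² + σ₂²) / δ²
  = (1.960 + 0.842)² · (2·31² = 1922) / 25²
  = 7.8512 · 1922 / 625
  = 24.14
Round up → n = 25 per group.

n = 25 per group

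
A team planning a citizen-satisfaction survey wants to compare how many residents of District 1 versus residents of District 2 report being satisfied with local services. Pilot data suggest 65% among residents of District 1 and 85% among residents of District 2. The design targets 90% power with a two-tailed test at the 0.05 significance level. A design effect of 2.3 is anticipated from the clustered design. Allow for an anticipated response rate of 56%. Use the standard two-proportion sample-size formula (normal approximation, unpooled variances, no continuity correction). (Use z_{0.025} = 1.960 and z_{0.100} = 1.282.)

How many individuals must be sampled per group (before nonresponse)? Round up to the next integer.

n = 384 per group

n = (z_{α/2} + z_β)² · [p₁(1−p₁) + p₂(1−p₂)] / (p₁ − p₂)²
  = (1.960 + 1.282)² · (0.65·0.35 + 0.85·0.15) / (-0.20)²
  = (3.242)² · (0.2275 + 0.1275) / 0.0400
  = 10.5106 · 0.3550 / 0.0400
  = 93.28
Design effect: 2.3 × 93.28 = 214.55.
Adjust for 56% response: 214.55 / 0.56 = 383.12.
Round up → n = 384 per group.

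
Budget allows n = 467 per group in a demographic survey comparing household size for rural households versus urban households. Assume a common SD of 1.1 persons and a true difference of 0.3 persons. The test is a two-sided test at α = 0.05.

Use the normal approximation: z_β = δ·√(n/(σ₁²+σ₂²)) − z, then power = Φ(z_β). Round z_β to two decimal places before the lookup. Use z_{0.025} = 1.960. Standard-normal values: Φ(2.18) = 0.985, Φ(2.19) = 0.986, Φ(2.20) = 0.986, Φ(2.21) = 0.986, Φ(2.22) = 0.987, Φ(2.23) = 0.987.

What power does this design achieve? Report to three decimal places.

z_β = δ·√(n/(σ₁²+σ₂²)) − z_{α/2}
    = 0.3 · √(467/2.42) − 1.960
    = 0.3 · 13.89155 − 1.960
    = 4.1675 − 1.960 = 2.2075 → 2.21
Power = Φ(2.21) = 0.986.

Power ≈ 0.986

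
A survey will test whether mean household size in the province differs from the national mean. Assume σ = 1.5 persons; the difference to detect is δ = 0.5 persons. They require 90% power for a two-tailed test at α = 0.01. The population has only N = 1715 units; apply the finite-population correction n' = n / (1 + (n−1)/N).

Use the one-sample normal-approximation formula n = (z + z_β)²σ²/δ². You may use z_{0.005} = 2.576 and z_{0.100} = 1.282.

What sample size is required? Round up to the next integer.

n = 125

n = (z_{α/2} + z_β)² · σ² / δ²
  = (2.576 + 1.282)² · 1.5² / 0.5²
  = 14.8842 · 2.25 / 0.25
  = 133.96
Finite-population correction (N = 1715): 133.96 / (1 + (133.96 − 1)/1715) = 124.32.
Round up → n = 125.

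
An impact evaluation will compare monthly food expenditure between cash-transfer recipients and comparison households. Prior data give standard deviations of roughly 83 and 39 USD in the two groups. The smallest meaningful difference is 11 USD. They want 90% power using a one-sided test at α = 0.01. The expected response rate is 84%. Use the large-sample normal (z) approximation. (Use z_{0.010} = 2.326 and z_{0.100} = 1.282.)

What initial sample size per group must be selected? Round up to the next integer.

n = (z_α + z_β)² · (σ₁² + σ₂²) / δ²
  = (2.326 + 1.282)² · (83² + 39² = 8410) / 11²
  = 13.0177 · 8410 / 121
  = 904.78
Adjust for 84% response: 904.78 / 0.84 = 1077.12.
Round up → n = 1078 per group.

n = 1078 per group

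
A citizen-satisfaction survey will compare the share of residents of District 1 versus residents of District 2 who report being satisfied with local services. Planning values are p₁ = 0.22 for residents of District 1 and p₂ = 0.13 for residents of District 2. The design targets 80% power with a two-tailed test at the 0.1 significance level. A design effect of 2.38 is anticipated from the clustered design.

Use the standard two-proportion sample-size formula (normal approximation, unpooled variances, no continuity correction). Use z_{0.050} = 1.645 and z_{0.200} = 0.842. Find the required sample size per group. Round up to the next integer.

n = (z_{α/2} + z_β)² · [p₁(1−p₁) + p₂(1−p₂)] / (p₁ − p₂)²
  = (1.645 + 0.842)² · (0.22·0.78 + 0.13·0.87) / (0.09)²
  = (2.487)² · (0.1716 + 0.1131) / 0.0081
  = 6.1852 · 0.2847 / 0.0081
  = 217.40
Design effect: 2.38 × 217.40 = 517.41.
Round up → n = 518 per group.

n = 518 per group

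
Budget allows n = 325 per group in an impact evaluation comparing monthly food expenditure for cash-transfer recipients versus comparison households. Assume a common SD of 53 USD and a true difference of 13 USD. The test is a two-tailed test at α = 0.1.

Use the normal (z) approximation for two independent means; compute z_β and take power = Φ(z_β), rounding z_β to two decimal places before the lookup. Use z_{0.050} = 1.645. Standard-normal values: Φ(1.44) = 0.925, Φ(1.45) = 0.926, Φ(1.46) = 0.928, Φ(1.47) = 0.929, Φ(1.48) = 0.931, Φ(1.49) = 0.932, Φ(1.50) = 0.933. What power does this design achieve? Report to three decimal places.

Power ≈ 0.931

z_β = δ·√(n/(σ₁²+σ₂²)) − z_{α/2}
    = 13 · √(325/5618) − 1.645
    = 13 · 0.24052 − 1.645
    = 3.1268 − 1.645 = 1.4818 → 1.48
Power = Φ(1.48) = 0.931.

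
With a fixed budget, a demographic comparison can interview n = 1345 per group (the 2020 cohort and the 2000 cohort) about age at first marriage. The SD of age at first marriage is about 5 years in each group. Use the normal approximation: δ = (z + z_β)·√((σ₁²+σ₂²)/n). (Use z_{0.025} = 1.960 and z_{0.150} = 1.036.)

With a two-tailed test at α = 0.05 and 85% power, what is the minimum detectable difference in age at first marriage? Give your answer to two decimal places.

Minimum detectable difference ≈ 0.58 years

δ = (z_{α/2} + z_β) · √((σ₁²+σ₂²)/n)
  = (1.960 + 1.036) · √(50/1345)
  = 2.996 · √0.03717
  = 2.996 · 0.1928
  = 0.5777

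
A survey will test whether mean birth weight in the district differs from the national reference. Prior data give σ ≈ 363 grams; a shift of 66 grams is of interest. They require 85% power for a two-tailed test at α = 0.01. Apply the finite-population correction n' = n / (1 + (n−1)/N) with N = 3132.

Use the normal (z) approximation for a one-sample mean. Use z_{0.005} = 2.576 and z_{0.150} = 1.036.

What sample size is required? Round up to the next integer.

n = 351

n = (z_{α/2} + z_β)² · σ² / δ²
  = (2.576 + 1.036)² · 363² / 66²
  = 13.0465 · 131769 / 4356
  = 394.66
Finite-population correction (N = 3132): 394.66 / (1 + (394.66 − 1)/3132) = 350.59.
Round up → n = 351.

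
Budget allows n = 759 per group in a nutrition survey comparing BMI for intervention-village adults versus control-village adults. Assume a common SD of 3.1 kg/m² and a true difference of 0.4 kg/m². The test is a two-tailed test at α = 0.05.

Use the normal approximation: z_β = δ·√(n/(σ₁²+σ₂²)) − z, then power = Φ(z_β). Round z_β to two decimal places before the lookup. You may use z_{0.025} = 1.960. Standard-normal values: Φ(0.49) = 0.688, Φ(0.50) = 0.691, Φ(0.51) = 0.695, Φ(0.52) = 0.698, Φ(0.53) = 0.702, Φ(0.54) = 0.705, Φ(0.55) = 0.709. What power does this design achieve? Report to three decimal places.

z_β = δ·√(n/(σ₁²+σ₂²)) − z_{α/2}
    = 0.4 · √(759/19.22) − 1.960
    = 0.4 · 6.28412 − 1.960
    = 2.5136 − 1.960 = 0.5536 → 0.55
Power = Φ(0.55) = 0.709.

Power ≈ 0.709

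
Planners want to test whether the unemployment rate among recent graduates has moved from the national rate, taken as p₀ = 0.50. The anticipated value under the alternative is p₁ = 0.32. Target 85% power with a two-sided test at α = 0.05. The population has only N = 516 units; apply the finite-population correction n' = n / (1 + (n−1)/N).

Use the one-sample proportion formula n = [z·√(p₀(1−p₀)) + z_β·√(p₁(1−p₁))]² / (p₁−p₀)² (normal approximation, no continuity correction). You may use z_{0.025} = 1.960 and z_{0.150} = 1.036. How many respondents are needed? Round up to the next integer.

n = 59

n = [z_{α/2}·√(p₀q₀) + z_β·√(p₁q₁)]² / (p₁ − p₀)²
  = [1.960·√(0.50·0.50) + 1.036·√(0.32·0.68)]² / (-0.18)²
  = [1.960·0.5000 + 1.036·0.4665]² / 0.0324
  = [1.4633]² / 0.0324
  = 66.09
Finite-population correction (N = 516): 66.09 / (1 + (66.09 − 1)/516) = 58.68.
Round up → n = 59.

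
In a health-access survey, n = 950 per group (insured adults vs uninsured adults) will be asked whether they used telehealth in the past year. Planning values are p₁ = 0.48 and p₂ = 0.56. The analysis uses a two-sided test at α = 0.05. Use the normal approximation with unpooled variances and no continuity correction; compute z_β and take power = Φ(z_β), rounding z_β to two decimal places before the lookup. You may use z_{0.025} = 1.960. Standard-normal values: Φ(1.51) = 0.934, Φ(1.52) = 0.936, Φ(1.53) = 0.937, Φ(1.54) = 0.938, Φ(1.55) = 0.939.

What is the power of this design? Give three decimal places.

Power ≈ 0.938

z_β = |p₁−p₂|·√(n/[p₁q₁+p₂q₂]) − z_{α/2}
    = 0.08 · √(950/0.4960) − 1.960
    = 0.08 · 43.7644 − 1.960
    = 3.5012 − 1.960 = 1.5412 → 1.54
Power = Φ(1.54) = 0.938.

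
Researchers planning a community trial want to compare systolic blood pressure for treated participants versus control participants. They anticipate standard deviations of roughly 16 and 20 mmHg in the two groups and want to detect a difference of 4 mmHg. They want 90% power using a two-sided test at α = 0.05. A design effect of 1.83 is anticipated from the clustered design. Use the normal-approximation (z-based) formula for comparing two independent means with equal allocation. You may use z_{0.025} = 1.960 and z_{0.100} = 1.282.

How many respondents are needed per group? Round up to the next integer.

n = 789 per group

n = (z_{α/2} + z_β)² · (σ₁² + σ₂²) / δ²
  = (1.960 + 1.282)² · (16² + 20² = 656) / 4²
  = 10.5106 · 656 / 16
  = 430.93
Design effect: 1.83 × 430.93 = 788.61.
Round up → n = 789 per group.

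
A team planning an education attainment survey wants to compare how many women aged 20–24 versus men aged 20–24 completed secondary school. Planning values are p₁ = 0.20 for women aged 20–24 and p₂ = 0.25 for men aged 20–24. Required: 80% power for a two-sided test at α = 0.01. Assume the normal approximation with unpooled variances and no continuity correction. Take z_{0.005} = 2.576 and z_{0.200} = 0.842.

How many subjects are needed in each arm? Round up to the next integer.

n = (z_{α/2} + z_β)² · [p₁(1−p₁) + p₂(1−p₂)] / (p₁ − p₂)²
  = (2.576 + 0.842)² · (0.20·0.80 + 0.25·0.75) / (-0.05)²
  = (3.418)² · (0.1600 + 0.1875) / 0.0025
  = 11.6827 · 0.3475 / 0.0025
  = 1623.90
Round up → n = 1624 per group.

n = 1624 per group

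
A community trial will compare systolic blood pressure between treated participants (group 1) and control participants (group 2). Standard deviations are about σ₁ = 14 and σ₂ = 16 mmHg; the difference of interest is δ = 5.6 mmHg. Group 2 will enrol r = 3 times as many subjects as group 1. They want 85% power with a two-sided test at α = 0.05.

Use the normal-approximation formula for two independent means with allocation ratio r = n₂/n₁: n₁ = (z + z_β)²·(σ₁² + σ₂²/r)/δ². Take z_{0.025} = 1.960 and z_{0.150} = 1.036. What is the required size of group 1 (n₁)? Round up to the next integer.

n₁ = (z_{α/2} + z_β)² · (σ₁² + σ₂²/r) / δ²
   = (1.960 + 1.036)² · (14² + 16²/3) / 5.6²
   = 8.9760 · (196 + 85.3333) / 31.36
   = 8.9760 · 281.3333 / 31.36
   = 80.52
Round up → n₁ = 81; n₂ = r·n₁ = 3 × 81 = 243.

n₁ = 81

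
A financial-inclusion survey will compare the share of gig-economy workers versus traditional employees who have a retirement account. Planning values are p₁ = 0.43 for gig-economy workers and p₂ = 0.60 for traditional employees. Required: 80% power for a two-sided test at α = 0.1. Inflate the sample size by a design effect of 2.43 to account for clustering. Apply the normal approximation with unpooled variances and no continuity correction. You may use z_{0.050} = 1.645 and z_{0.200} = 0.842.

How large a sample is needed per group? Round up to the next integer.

n = (z_{α/2} + z_β)² · [p₁(1−p₁) + p₂(1−p₂)] / (p₁ − p₂)²
  = (1.645 + 0.842)² · (0.43·0.57 + 0.60·0.40) / (-0.17)²
  = (2.487)² · (0.2451 + 0.2400) / 0.0289
  = 6.1852 · 0.4851 / 0.0289
  = 103.82
Design effect: 2.43 × 103.82 = 252.28.
Round up → n = 253 per group.

n = 253 per group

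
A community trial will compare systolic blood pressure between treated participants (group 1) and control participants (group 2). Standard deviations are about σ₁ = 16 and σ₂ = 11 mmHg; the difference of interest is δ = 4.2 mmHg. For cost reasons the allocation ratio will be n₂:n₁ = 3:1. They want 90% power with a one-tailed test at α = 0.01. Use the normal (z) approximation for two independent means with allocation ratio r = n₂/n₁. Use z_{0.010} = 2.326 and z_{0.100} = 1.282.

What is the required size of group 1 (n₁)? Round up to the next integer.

n₁ = 219

n₁ = (z_α + z_β)² · (σ₁² + σ₂²/r) / δ²
   = (2.326 + 1.282)² · (16² + 11²/3) / 4.2²
   = 13.0177 · (256 + 40.3333) / 17.64
   = 13.0177 · 296.3333 / 17.64
   = 218.68
Round up → n₁ = 219; n₂ = r·n₁ = 3 × 219 = 657.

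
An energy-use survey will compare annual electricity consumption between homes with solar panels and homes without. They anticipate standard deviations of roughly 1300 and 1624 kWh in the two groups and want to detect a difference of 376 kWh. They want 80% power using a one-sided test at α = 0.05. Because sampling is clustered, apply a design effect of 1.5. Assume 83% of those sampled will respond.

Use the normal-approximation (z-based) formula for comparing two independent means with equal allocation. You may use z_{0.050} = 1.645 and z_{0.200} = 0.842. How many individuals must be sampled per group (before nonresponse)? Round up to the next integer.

n = 343 per group

n = (z_α + z_β)² · (σ₁² + σ₂²) / δ²
  = (1.645 + 0.842)² · (1300² + 1624² = 4327376) / 376²
  = 6.1852 · 4327376 / 141376
  = 189.32
Design effect: 1.5 × 189.32 = 283.98.
Adjust for 83% response: 283.98 / 0.83 = 342.15.
Round up → n = 343 per group.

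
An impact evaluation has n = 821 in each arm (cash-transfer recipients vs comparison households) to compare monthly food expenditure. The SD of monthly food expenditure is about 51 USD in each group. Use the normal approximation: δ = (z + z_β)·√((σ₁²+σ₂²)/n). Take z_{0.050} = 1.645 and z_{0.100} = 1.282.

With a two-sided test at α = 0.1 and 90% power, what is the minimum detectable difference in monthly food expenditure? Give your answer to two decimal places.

δ = (z_{α/2} + z_β) · √((σ₁²+σ₂²)/n)
  = (1.645 + 1.282) · √(5202/821)
  = 2.927 · √6.3362
  = 2.927 · 2.5172
  = 7.3678

Minimum detectable difference ≈ 7.37 USD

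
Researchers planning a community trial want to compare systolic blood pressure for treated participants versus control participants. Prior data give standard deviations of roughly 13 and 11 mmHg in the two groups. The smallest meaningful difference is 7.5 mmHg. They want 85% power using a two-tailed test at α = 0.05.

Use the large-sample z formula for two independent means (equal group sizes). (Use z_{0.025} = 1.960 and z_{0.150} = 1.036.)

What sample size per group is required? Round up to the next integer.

n = (z_{α/2} + z_β)² · (σ₁² + σ₂²) / δ²
  = (1.960 + 1.036)² · (13² + 11² = 290) / 7.5²
  = 8.9760 · 290 / 56.25
  = 46.28
Round up → n = 47 per group.

n = 47 per group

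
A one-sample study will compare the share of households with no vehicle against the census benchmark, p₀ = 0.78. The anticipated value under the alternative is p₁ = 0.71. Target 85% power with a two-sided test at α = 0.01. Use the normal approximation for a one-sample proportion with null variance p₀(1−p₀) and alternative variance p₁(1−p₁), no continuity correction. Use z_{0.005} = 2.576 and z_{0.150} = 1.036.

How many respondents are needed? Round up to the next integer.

n = [z_{α/2}·√(p₀q₀) + z_β·√(p₁q₁)]² / (p₁ − p₀)²
  = [2.576·√(0.78·0.22) + 1.036·√(0.71·0.29)]² / (-0.07)²
  = [2.576·0.4142 + 1.036·0.4538]² / 0.0049
  = [1.5372]² / 0.0049
  = 482.24
Round up → n = 483.

n = 483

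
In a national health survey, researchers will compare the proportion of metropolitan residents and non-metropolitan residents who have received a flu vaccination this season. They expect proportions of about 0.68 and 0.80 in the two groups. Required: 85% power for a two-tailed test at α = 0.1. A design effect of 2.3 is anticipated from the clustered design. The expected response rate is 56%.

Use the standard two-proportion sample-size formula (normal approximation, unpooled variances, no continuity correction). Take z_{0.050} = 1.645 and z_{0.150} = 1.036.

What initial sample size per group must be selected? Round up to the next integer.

n = (z_{α/2} + z_β)² · [p₁(1−p₁) + p₂(1−p₂)] / (p₁ − p₂)²
  = (1.645 + 1.036)² · (0.68·0.32 + 0.80·0.20) / (-0.12)²
  = (2.681)² · (0.2176 + 0.1600) / 0.0144
  = 7.1878 · 0.3776 / 0.0144
  = 188.48
Design effect: 2.3 × 188.48 = 433.50.
Adjust for 56% response: 433.50 / 0.56 = 774.11.
Round up → n = 775 per group.

n = 775 per group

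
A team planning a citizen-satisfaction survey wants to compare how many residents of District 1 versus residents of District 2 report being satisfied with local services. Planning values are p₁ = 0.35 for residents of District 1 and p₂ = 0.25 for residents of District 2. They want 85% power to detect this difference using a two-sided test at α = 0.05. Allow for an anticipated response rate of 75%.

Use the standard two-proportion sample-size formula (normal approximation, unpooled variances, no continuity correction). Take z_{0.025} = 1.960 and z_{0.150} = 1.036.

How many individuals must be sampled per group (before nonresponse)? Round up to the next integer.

n = 497 per group

n = (z_{α/2} + z_β)² · [p₁(1−p₁) + p₂(1−p₂)] / (p₁ − p₂)²
  = (1.960 + 1.036)² · (0.35·0.65 + 0.25·0.75) / (0.10)²
  = (2.996)² · (0.2275 + 0.1875) / 0.0100
  = 8.9760 · 0.4150 / 0.0100
  = 372.50
Adjust for 75% response: 372.50 / 0.75 = 496.67.
Round up → n = 497 per group.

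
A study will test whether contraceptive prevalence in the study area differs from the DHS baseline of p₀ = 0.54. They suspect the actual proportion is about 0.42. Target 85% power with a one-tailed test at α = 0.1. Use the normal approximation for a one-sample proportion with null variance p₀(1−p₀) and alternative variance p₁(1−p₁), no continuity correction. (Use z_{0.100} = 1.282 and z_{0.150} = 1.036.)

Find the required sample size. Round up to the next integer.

n = 92

n = [z_α·√(p₀q₀) + z_β·√(p₁q₁)]² / (p₁ − p₀)²
  = [1.282·√(0.54·0.46) + 1.036·√(0.42·0.58)]² / (-0.12)²
  = [1.282·0.4984 + 1.036·0.4936]² / 0.0144
  = [1.1503]² / 0.0144
  = 91.88
Round up → n = 92.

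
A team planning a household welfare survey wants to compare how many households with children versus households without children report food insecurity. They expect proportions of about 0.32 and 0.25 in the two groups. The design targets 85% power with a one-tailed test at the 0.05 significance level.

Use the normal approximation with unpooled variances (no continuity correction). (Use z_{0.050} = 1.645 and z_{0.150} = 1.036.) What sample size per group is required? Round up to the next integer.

n = (z_α + z_β)² · [p₁(1−p₁) + p₂(1−p₂)] / (p₁ − p₂)²
  = (1.645 + 1.036)² · (0.32·0.68 + 0.25·0.75) / (0.07)²
  = (2.681)² · (0.2176 + 0.1875) / 0.0049
  = 7.1878 · 0.4051 / 0.0049
  = 594.24
Round up → n = 595 per group.

n = 595 per group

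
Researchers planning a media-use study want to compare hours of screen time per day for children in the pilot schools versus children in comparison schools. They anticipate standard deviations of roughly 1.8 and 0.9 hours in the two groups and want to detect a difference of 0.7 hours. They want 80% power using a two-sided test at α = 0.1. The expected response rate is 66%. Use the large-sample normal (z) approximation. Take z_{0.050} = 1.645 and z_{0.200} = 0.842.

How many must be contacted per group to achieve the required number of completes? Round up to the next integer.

n = 78 per group

n = (z_{α/2} + z_β)² · (σ₁² + σ₂²) / δ²
  = (1.645 + 0.842)² · (1.8² + 0.9² = 4.05) / 0.7²
  = 6.1852 · 4.05 / 0.49
  = 51.12
Adjust for 66% response: 51.12 / 0.66 = 77.46.
Round up → n = 78 per group.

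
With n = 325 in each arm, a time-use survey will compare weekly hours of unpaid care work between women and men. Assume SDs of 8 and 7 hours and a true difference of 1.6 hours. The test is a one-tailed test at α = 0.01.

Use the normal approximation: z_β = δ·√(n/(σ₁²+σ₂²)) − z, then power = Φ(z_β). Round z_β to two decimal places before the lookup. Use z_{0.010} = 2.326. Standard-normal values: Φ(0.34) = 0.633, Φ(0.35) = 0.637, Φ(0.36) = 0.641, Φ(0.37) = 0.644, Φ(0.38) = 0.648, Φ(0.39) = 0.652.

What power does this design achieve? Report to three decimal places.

Power ≈ 0.652

z_β = δ·√(n/(σ₁²+σ₂²)) − z_α
    = 1.6 · √(325/113) − 2.326
    = 1.6 · 1.69591 − 2.326
    = 2.7135 − 2.326 = 0.3875 → 0.39
Power = Φ(0.39) = 0.652.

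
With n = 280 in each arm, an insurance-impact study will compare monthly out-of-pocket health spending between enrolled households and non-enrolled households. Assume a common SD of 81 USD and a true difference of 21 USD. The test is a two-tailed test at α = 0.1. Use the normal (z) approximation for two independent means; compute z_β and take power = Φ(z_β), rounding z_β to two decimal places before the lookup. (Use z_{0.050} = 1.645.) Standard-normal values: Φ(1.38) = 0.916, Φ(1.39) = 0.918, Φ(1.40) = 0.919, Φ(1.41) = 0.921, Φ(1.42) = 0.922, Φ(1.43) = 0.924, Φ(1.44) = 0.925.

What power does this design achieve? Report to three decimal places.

z_β = δ·√(n/(σ₁²+σ₂²)) − z_{α/2}
    = 21 · √(280/13122) − 1.645
    = 21 · 0.14608 − 1.645
    = 3.0676 − 1.645 = 1.4226 → 1.42
Power = Φ(1.42) = 0.922.

Power ≈ 0.922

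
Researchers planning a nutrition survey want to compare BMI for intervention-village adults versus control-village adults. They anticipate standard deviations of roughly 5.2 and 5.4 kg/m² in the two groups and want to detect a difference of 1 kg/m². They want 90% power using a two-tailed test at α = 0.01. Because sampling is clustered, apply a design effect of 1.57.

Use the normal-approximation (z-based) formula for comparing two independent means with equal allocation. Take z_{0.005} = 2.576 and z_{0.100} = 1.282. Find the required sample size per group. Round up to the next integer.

n = (z_{α/2} + z_β)² · (σ₁² + σ₂²) / δ²
  = (2.576 + 1.282)² · (5.2² + 5.4² = 56.2) / 1²
  = 14.8842 · 56.2 / 1
  = 836.49
Design effect: 1.57 × 836.49 = 1313.29.
Round up → n = 1314 per group.

n = 1314 per group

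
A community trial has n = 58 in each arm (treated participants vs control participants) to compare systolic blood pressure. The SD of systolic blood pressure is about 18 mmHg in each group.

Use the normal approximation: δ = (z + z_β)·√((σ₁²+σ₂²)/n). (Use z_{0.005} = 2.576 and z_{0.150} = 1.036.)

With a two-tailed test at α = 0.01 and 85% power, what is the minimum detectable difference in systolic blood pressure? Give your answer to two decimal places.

Minimum detectable difference ≈ 12.07 mmHg

δ = (z_{α/2} + z_β) · √((σ₁²+σ₂²)/n)
  = (2.576 + 1.036) · √(648/58)
  = 3.612 · √11.1724
  = 3.612 · 3.3425
  = 12.0732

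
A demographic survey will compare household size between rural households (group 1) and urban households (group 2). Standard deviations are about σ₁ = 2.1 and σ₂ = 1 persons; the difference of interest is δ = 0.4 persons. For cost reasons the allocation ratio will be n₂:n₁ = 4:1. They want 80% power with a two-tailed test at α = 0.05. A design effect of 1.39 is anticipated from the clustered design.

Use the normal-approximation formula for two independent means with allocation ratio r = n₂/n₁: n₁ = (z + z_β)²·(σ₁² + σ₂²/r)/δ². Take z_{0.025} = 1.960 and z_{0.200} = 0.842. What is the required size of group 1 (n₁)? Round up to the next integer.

n₁ = (z_{α/2} + z_β)² · (σ₁² + σ₂²/r) / δ²
   = (1.960 + 0.842)² · (2.1² + 1²/4) / 0.4²
   = 7.8512 · (4.41 + 0.25) / 0.16
   = 7.8512 · 4.66 / 0.16
   = 228.67
Design effect: 1.39 × 228.67 = 317.85.
Round up → n₁ = 318; n₂ = r·n₁ = 4 × 318 = 1272.

n₁ = 318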